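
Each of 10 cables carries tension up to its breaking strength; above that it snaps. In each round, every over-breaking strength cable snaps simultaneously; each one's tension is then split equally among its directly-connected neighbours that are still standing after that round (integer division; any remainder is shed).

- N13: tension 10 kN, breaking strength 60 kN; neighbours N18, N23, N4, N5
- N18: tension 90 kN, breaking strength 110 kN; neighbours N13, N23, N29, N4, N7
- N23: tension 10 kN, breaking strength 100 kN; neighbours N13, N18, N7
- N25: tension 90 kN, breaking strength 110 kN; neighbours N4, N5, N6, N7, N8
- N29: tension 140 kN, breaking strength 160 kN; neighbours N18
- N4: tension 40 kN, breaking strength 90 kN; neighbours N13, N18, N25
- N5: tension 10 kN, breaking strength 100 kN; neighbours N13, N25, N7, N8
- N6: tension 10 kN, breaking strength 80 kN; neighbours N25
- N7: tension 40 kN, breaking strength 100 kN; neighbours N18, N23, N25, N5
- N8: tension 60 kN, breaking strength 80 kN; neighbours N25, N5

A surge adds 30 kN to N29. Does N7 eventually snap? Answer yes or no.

yes

Round 1 — N29 at 170 > 160. N29 snaps.
  N29 sheds 170 kN to N18: 170 each.
    N18: 90+170 = 260 > 110
Round 2 — N18 snaps.
  N18 sheds 260 kN to N13, N23, N4, N7: 65 each.
    N13: 10+65 = 75 > 60
    N23: 10+65 = 75 ≤ 100
    N4: 40+65 = 105 > 90
    N7: 40+65 = 105 > 100
Round 3 — N13, N4, N7 snap.
  N13 sheds 75 kN to N23, N5: 37 each (1 lost).
    N23: 75+37 = 112 > 100
    N5: 10+37 = 47 ≤ 100
  N4 sheds 105 kN to N25: 105 each.
    N25: 90+105 = 195 > 110
  N7 sheds 105 kN to N23, N25, N5: 35 each.
    N23: 112+35 = 147 > 100
    N25: 195+35 = 230 > 110
    N5: 47+35 = 82 ≤ 100
Round 4 — N23, N25 snap.
  N23 sheds 147 kN: no online neighbours, lost.
  N25 sheds 230 kN to N5, N6, N8: 76 each (2 lost).
    N5: 82+76 = 158 > 100
    N6: 10+76 = 86 > 80
    N8: 60+76 = 136 > 80
Round 5 — N5, N6, N8 snap.
  N5 sheds 158 kN: no online neighbours, lost.
  N6 sheds 86 kN: no online neighbours, lost.
  N8 sheds 136 kN: no online neighbours, lost.
No further breaks.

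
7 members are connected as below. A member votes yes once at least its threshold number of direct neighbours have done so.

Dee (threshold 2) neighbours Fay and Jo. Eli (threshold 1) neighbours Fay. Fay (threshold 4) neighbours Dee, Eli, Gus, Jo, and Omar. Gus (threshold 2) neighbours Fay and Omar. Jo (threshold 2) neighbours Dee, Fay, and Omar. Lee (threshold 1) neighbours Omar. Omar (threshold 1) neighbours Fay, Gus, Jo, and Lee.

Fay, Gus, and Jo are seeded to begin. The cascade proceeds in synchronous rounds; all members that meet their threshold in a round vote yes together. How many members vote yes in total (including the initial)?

Round 1 — Fay, Gus, Jo vote yes (initial).
Round 2 — checking thresholds:
  Dee: 2 of 2 neighbours ≥ 2, votes yes.
  Eli: 1 of 1 neighbours ≥ 1, votes yes.
  Omar: 3 of 4 neighbours ≥ 1, votes yes.
Round 3 — checking thresholds:
  Lee: 1 of 1 neighbours ≥ 1, votes yes.
Round 4 — no new yes votes; cascade stops.

7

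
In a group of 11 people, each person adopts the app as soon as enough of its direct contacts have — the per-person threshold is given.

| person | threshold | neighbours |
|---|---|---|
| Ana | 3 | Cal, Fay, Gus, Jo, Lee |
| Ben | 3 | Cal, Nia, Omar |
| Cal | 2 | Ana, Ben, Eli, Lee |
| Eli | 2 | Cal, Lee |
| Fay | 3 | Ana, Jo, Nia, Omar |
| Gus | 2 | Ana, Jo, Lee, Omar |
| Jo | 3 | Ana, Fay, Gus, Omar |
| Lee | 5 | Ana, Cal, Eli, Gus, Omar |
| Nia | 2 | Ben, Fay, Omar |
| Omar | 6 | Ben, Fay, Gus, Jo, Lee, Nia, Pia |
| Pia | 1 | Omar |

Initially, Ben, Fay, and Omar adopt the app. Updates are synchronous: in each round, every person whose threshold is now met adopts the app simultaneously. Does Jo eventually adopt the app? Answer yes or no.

no

Round 1 — Ben, Fay, Omar adopt the app (initial).
Round 2 — checking thresholds:
  Ana: 1 of 5 neighbours < 3, holds.
  Cal: 1 of 4 neighbours < 2, holds.
  Gus: 1 of 4 neighbours < 2, holds.
  Jo: 2 of 4 neighbours < 3, holds.
  Lee: 1 of 5 neighbours < 5, holds.
  Nia: 3 of 3 neighbours ≥ 2, adopts the app.
  Pia: 1 of 1 neighbours ≥ 1, adopts the app.
Round 3 — no new adoptions; cascade stops.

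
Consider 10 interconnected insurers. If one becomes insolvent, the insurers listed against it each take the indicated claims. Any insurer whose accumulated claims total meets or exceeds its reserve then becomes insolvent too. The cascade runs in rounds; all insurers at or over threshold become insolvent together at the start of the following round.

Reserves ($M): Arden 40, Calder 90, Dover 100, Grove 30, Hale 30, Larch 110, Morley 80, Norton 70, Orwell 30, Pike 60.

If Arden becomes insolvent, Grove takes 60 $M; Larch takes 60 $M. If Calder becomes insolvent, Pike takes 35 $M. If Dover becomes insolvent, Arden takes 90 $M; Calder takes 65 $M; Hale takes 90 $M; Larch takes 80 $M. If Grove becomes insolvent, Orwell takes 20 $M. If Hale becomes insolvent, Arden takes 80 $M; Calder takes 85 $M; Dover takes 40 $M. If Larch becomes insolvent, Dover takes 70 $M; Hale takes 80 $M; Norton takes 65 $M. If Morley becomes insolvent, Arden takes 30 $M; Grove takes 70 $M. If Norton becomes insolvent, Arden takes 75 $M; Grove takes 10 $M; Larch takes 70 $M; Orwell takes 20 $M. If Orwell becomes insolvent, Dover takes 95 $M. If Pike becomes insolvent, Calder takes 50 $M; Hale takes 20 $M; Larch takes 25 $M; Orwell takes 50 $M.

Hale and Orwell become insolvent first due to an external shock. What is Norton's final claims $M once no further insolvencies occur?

Round 1 — Hale, Orwell become insolvent (initial).
  Arden: +80 → 80 ≥ 40
  Calder: +85 → 85 < 90
  Dover: +40+95 → 135 ≥ 100
Round 2 — Arden, Dover become insolvent.
  Calder: +65 → 150 ≥ 90
  Grove: +60 → 60 ≥ 30
  Larch: +60+80 → 140 ≥ 110
Round 3 — Calder, Grove, Larch become insolvent.
  Norton: +65 → 65 < 70
  Pike: +35 → 35 < 60
No further insolvencies.

65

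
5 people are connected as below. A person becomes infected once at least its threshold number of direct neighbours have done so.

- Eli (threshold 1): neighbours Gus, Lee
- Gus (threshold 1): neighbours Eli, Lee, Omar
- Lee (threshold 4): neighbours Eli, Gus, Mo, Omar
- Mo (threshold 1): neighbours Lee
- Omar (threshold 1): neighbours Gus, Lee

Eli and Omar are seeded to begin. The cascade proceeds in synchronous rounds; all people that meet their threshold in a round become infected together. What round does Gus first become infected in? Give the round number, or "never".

2

Round 1 — Eli, Omar become infected (initial).
Round 2 — checking thresholds:
  Gus: 2 of 3 neighbours ≥ 1, becomes infected.
  Lee: 2 of 4 neighbours < 4, holds.
Round 3 — no new infections; cascade stops.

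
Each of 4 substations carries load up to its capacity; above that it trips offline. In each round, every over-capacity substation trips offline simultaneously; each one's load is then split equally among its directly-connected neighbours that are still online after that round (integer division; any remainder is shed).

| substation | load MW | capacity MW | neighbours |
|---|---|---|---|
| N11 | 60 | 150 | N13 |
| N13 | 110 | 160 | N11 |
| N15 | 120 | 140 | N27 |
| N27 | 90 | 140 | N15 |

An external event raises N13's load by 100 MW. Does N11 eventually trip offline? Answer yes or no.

Round 1 — N13 at 210 > 160. N13 trips offline.
  N13 sheds 210 MW to N11: 210 each.
    N11: 60+210 = 270 > 150
Round 2 — N11 trips offline.
  N11 sheds 270 MW: no online neighbours, lost.
No further trips.

yes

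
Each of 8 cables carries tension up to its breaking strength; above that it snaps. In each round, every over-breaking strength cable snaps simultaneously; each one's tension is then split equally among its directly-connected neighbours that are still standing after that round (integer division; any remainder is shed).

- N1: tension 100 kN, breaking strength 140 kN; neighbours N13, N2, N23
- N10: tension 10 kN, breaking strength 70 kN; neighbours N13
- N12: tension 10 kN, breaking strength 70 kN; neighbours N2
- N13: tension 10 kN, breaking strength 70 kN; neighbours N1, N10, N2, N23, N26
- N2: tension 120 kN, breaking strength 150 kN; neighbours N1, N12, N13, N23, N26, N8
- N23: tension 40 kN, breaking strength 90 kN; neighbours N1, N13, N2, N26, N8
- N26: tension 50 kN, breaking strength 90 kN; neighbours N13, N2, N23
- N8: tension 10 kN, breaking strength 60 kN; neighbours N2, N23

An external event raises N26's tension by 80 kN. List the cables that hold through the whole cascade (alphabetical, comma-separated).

Round 1 — N26 at 130 > 90. N26 snaps.
  N26 sheds 130 kN to N13, N2, N23: 43 each (1 lost).
    N13: 10+43 = 53 ≤ 70
    N2: 120+43 = 163 > 150
    N23: 40+43 = 83 ≤ 90
Round 2 — N2 snaps.
  N2 sheds 163 kN to N1, N12, N13, N23, N8: 32 each (3 lost).
    N1: 100+32 = 132 ≤ 140
    N12: 10+32 = 42 ≤ 70
    N13: 53+32 = 85 > 70
    N23: 83+32 = 115 > 90
    N8: 10+32 = 42 ≤ 60
Round 3 — N13, N23 snap.
  N13 sheds 85 kN to N1, N10: 42 each (1 lost).
    N1: 132+42 = 174 > 140
    N10: 10+42 = 52 ≤ 70
  N23 sheds 115 kN to N1, N8: 57 each (1 lost).
    N1: 174+57 = 231 > 140
    N8: 42+57 = 99 > 60
Round 4 — N1, N8 snap.
  N1 sheds 231 kN: no online neighbours, lost.
  N8 sheds 99 kN: no online neighbours, lost.
No further breaks.

N10, N12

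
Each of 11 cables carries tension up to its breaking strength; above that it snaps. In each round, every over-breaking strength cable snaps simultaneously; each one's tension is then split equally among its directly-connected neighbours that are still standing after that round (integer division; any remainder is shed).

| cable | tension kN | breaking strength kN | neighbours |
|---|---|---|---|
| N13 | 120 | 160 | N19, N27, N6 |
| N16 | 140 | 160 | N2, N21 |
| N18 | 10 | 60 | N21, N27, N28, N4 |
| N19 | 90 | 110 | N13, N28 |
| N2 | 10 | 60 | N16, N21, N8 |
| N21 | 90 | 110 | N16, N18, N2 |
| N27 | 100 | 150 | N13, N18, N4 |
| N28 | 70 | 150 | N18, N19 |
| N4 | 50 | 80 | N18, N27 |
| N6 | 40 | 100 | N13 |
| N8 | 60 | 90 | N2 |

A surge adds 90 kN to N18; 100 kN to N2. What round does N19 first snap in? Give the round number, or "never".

Round 1 — N18 at 100 > 60; N2 at 110 > 60. N18, N2 snap.
  N18 sheds 100 kN to N21, N27, N28, N4: 25 each.
    N21: 90+25 = 115 > 110
    N27: 100+25 = 125 ≤ 150
    N28: 70+25 = 95 ≤ 150
    N4: 50+25 = 75 ≤ 80
  N2 sheds 110 kN to N16, N21, N8: 36 each (2 lost).
    N16: 140+36 = 176 > 160
    N21: 115+36 = 151 > 110
    N8: 60+36 = 96 > 90
Round 2 — N16, N21, N8 snap.
  N16 sheds 176 kN: no online neighbours, lost.
  N21 sheds 151 kN: no online neighbours, lost.
  N8 sheds 96 kN: no online neighbours, lost.
No further breaks.

never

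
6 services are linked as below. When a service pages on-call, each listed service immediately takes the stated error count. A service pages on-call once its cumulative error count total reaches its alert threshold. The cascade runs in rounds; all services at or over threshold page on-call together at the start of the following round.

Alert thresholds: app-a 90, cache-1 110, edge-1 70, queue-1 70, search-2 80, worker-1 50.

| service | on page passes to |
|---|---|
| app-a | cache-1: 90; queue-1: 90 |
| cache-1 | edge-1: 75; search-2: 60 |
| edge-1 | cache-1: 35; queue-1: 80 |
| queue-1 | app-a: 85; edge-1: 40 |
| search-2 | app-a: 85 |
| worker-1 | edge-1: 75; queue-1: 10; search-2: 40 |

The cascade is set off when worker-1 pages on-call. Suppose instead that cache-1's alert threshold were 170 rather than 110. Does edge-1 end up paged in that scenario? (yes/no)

yes

With cache-1's alert threshold at 170:
Round 1 — worker-1 pages on-call (initial).
  edge-1: +75 → 75 ≥ 70
  queue-1: +10 → 10 < 70
  search-2: +40 → 40 < 80
Round 2 — edge-1 pages on-call.
  cache-1: +35 → 35 < 170
  queue-1: +80 → 90 ≥ 70
Round 3 — queue-1 pages on-call.
  app-a: +85 → 85 < 90
No further pages.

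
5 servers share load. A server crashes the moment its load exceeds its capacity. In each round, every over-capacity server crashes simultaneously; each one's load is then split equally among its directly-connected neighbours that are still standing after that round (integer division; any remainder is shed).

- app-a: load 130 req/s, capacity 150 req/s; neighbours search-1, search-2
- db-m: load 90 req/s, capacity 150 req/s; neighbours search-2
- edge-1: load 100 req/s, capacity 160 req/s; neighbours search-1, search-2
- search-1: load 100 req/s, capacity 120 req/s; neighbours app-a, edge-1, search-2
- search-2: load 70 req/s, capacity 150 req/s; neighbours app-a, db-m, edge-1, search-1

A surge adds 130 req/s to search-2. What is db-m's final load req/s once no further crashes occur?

Round 1 — search-2 at 200 > 150. search-2 crashes.
  search-2 sheds 200 req/s to app-a, db-m, edge-1, search-1: 50 each.
    app-a: 130+50 = 180 > 150
    db-m: 90+50 = 140 ≤ 150
    edge-1: 100+50 = 150 ≤ 160
    search-1: 100+50 = 150 > 120
Round 2 — app-a, search-1 crash.
  app-a sheds 180 req/s: no online neighbours, lost.
  search-1 sheds 150 req/s to edge-1: 150 each.
    edge-1: 150+150 = 300 > 160
Round 3 — edge-1 crashes.
  edge-1 sheds 300 req/s: no online neighbours, lost.
No further crashes.

140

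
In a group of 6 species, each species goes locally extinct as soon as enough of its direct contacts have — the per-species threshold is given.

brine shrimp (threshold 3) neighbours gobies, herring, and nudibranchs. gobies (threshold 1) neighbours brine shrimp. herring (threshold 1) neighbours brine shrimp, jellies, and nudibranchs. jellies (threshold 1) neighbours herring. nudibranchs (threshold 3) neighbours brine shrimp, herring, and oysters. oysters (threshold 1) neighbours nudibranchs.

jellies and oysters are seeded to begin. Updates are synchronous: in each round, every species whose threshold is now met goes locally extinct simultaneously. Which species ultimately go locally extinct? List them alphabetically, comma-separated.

Round 1 — jellies, oysters go locally extinct (initial).
Round 2 — checking thresholds:
  herring: 1 of 3 neighbours ≥ 1, goes locally extinct.
  nudibranchs: 1 of 3 neighbours < 3, below threshold.
Round 3 — no new extinctions; cascade stops.

herring, jellies, oysters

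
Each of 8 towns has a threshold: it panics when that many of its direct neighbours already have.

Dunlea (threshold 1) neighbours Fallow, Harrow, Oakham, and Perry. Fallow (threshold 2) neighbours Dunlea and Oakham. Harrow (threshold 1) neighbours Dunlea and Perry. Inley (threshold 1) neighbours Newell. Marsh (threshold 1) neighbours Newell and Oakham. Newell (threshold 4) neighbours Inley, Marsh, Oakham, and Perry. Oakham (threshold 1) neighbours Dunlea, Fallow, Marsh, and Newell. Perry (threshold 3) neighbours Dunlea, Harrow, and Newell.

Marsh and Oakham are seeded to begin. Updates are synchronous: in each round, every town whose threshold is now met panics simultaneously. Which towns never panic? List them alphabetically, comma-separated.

Round 1 — Marsh, Oakham panic (initial).
Round 2 — checking thresholds:
  Dunlea: 1 of 4 neighbours ≥ 1, panics.
  Fallow: 1 of 2 neighbours < 2, below threshold.
  Newell: 2 of 4 neighbours < 4, below threshold.
Round 3 — checking thresholds:
  Fallow: 2 of 2 neighbours ≥ 2, panics.
  Harrow: 1 of 2 neighbours ≥ 1, panics.
  Newell: 2 of 4 neighbours < 4, below threshold.
  Perry: 1 of 3 neighbours < 3, below threshold.
Round 4 — no new panics; cascade stops.

Inley, Newell, Perry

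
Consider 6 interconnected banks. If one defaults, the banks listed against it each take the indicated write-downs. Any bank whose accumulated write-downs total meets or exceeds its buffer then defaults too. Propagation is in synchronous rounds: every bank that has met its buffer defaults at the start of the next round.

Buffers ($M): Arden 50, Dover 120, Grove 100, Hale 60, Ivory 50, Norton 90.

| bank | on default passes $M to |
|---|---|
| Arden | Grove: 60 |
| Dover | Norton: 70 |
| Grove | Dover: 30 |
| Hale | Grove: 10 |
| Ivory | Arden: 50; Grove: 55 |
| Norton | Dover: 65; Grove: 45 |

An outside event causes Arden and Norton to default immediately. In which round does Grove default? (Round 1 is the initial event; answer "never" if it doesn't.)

Round 1 — Arden, Norton default (initial).
  Dover: +65 → 65 < 120
  Grove: +60+45 → 105 ≥ 100
Round 2 — Grove defaults.
  Dover: +30 → 95 < 120
No further defaults.

2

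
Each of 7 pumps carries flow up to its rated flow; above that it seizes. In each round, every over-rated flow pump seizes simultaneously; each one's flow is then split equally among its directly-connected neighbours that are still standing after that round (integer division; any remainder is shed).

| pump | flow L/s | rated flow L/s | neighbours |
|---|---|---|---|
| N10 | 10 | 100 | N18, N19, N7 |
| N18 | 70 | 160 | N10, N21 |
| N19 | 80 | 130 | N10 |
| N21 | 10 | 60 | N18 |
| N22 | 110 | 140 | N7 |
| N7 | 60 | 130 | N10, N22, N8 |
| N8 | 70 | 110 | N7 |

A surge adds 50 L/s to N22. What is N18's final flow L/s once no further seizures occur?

Round 1 — N22 at 160 > 140. N22 seizes.
  N22 sheds 160 L/s to N7: 160 each.
    N7: 60+160 = 220 > 130
Round 2 — N7 seizes.
  N7 sheds 220 L/s to N10, N8: 110 each.
    N10: 10+110 = 120 > 100
    N8: 70+110 = 180 > 110
Round 3 — N10, N8 seize.
  N10 sheds 120 L/s to N18, N19: 60 each.
    N18: 70+60 = 130 ≤ 160
    N19: 80+60 = 140 > 130
  N8 sheds 180 L/s: no online neighbours, lost.
Round 4 — N19 seizes.
  N19 sheds 140 L/s: no online neighbours, lost.
No further seizures.

130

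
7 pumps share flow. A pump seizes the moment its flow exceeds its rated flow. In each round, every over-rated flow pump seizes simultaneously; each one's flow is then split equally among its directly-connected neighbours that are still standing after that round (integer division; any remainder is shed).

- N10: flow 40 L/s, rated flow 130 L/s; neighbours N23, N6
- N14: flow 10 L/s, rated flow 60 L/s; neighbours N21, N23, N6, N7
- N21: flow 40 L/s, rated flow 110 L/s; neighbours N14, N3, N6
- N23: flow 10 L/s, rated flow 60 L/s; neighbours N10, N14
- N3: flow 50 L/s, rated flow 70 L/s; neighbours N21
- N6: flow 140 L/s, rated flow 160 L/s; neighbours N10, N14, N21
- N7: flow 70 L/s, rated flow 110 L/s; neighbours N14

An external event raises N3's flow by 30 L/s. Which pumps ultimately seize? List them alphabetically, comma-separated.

N10, N14, N21, N23, N3, N6

Round 1 — N3 at 80 > 70. N3 seizes.
  N3 sheds 80 L/s to N21: 80 each.
    N21: 40+80 = 120 > 110
Round 2 — N21 seizes.
  N21 sheds 120 L/s to N14, N6: 60 each.
    N14: 10+60 = 70 > 60
    N6: 140+60 = 200 > 160
Round 3 — N14, N6 seize.
  N14 sheds 70 L/s to N23, N7: 35 each.
    N23: 10+35 = 45 ≤ 60
    N7: 70+35 = 105 ≤ 110
  N6 sheds 200 L/s to N10: 200 each.
    N10: 40+200 = 240 > 130
Round 4 — N10 seizes.
  N10 sheds 240 L/s to N23: 240 each.
    N23: 45+240 = 285 > 60
Round 5 — N23 seizes.
  N23 sheds 285 L/s: no online neighbours, lost.
No further seizures.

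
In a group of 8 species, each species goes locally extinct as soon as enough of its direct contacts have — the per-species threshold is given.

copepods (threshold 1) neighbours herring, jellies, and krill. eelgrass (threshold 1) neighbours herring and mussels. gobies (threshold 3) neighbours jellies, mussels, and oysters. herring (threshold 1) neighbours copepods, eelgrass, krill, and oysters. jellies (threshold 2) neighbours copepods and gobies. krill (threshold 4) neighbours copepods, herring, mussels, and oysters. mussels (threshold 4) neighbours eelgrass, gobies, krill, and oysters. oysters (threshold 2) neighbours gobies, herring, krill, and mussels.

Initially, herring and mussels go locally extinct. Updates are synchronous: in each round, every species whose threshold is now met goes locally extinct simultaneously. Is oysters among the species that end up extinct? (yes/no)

yes

Round 1 — herring, mussels go locally extinct (initial).
Round 2 — checking thresholds:
  copepods: 1 of 3 neighbours ≥ 1, goes locally extinct.
  eelgrass: 2 of 2 neighbours ≥ 1, goes locally extinct.
  gobies: 1 of 3 neighbours < 3, below threshold.
  krill: 2 of 4 neighbours < 4, below threshold.
  oysters: 2 of 4 neighbours ≥ 2, goes locally extinct.
Round 3 — checking thresholds:
  gobies: 2 of 3 neighbours < 3, below threshold.
  jellies: 1 of 2 neighbours < 2, below threshold.
  krill: 4 of 4 neighbours ≥ 4, goes locally extinct.
Round 4 — no new extinctions; cascade stops.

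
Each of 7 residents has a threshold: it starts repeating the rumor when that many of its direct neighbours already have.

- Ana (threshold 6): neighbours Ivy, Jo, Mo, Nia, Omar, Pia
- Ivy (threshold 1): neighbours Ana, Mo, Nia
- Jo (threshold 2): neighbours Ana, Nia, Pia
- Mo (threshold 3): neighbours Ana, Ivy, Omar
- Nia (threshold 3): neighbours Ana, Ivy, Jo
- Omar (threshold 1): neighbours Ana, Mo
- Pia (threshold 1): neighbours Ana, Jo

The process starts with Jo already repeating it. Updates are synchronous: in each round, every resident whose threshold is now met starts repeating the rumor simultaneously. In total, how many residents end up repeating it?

Round 1 — Jo starts repeating the rumor (initial).
Round 2 — checking thresholds:
  Ana: 1 of 6 neighbours < 6, not yet.
  Nia: 1 of 3 neighbours < 3, not yet.
  Pia: 1 of 2 neighbours ≥ 1, starts repeating the rumor.
Round 3 — no new spreads; cascade stops.

2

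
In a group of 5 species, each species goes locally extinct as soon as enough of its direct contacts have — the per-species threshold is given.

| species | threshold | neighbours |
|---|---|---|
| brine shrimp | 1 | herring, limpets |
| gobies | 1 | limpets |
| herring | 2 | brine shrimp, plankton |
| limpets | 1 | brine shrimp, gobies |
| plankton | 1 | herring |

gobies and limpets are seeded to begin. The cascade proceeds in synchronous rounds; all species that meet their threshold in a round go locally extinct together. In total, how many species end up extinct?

3

Round 1 — gobies, limpets go locally extinct (initial).
Round 2 — checking thresholds:
  brine shrimp: 1 of 2 neighbours ≥ 1, goes locally extinct.
Round 3 — no new extinctions; cascade stops.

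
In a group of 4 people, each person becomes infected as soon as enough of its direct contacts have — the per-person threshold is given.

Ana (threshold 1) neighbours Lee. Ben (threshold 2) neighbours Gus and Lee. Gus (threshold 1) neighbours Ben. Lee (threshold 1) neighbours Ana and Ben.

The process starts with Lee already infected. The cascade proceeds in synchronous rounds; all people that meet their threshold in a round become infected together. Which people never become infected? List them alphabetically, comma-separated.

Ben, Gus

Round 1 — Lee becomes infected (initial).
Round 2 — checking thresholds:
  Ana: 1 of 1 neighbours ≥ 1, becomes infected.
  Ben: 1 of 2 neighbours < 2, not yet.
Round 3 — no new infections; cascade stops.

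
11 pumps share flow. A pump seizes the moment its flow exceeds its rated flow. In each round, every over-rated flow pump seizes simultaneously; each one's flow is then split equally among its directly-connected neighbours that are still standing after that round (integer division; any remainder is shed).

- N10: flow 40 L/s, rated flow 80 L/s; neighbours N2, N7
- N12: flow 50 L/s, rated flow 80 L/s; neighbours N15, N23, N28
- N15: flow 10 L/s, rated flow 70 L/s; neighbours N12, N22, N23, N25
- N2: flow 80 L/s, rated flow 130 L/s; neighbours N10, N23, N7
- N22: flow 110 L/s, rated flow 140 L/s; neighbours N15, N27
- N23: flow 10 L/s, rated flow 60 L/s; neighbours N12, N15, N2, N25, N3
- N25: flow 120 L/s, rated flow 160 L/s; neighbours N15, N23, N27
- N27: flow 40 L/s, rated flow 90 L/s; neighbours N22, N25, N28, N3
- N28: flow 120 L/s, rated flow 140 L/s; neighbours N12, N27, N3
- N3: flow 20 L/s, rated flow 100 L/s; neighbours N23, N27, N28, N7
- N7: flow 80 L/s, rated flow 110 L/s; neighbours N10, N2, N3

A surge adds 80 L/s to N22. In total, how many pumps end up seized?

11

Round 1 — N22 at 190 > 140. N22 seizes.
  N22 sheds 190 L/s to N15, N27: 95 each.
    N15: 10+95 = 105 > 70
    N27: 40+95 = 135 > 90
Round 2 — N15, N27 seize.
  N15 sheds 105 L/s to N12, N23, N25: 35 each.
    N12: 50+35 = 85 > 80
    N23: 10+35 = 45 ≤ 60
    N25: 120+35 = 155 ≤ 160
  N27 sheds 135 L/s to N25, N28, N3: 45 each.
    N25: 155+45 = 200 > 160
    N28: 120+45 = 165 > 140
    N3: 20+45 = 65 ≤ 100
Round 3 — N12, N25, N28 seize.
  N12 sheds 85 L/s to N23: 85 each.
    N23: 45+85 = 130 > 60
  N25 sheds 200 L/s to N23: 200 each.
    N23: 130+200 = 330 > 60
  N28 sheds 165 L/s to N3: 165 each.
    N3: 65+165 = 230 > 100
Round 4 — N23, N3 seize.
  N23 sheds 330 L/s to N2: 330 each.
    N2: 80+330 = 410 > 130
  N3 sheds 230 L/s to N7: 230 each.
    N7: 80+230 = 310 > 110
Round 5 — N2, N7 seize.
  N2 sheds 410 L/s to N10: 410 each.
    N10: 40+410 = 450 > 80
  N7 sheds 310 L/s to N10: 310 each.
    N10: 450+310 = 760 > 80
Round 6 — N10 seizes.
  N10 sheds 760 L/s: no online neighbours, lost.
No further seizures.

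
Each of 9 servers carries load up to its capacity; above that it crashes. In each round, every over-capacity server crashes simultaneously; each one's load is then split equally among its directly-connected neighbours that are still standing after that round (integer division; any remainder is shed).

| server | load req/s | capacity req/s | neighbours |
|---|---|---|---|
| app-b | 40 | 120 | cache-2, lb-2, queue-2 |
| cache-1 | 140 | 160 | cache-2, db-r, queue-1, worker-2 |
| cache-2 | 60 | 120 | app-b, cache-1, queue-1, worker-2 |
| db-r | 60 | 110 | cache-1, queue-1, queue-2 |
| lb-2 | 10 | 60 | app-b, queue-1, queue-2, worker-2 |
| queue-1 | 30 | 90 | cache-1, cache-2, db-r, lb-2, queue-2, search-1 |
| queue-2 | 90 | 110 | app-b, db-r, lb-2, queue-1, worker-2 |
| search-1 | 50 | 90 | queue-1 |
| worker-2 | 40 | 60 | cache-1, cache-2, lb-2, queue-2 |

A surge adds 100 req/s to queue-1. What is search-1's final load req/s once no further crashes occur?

Round 1 — queue-1 at 130 > 90. queue-1 crashes.
  queue-1 sheds 130 req/s to cache-1, cache-2, db-r, lb-2, queue-2, search-1: 21 each (4 lost).
    cache-1: 140+21 = 161 > 160
    cache-2: 60+21 = 81 ≤ 120
    db-r: 60+21 = 81 ≤ 110
    lb-2: 10+21 = 31 ≤ 60
    queue-2: 90+21 = 111 > 110
    search-1: 50+21 = 71 ≤ 90
Round 2 — cache-1, queue-2 crash.
  cache-1 sheds 161 req/s to cache-2, db-r, worker-2: 53 each (2 lost).
    cache-2: 81+53 = 134 > 120
    db-r: 81+53 = 134 > 110
    worker-2: 40+53 = 93 > 60
  queue-2 sheds 111 req/s to app-b, db-r, lb-2, worker-2: 27 each (3 lost).
    app-b: 40+27 = 67 ≤ 120
    db-r: 134+27 = 161 > 110
    lb-2: 31+27 = 58 ≤ 60
    worker-2: 93+27 = 120 > 60
Round 3 — cache-2, db-r, worker-2 crash.
  cache-2 sheds 134 req/s to app-b: 134 each.
    app-b: 67+134 = 201 > 120
  db-r sheds 161 req/s: no online neighbours, lost.
  worker-2 sheds 120 req/s to lb-2: 120 each.
    lb-2: 58+120 = 178 > 60
Round 4 — app-b, lb-2 crash.
  app-b sheds 201 req/s: no online neighbours, lost.
  lb-2 sheds 178 req/s: no online neighbours, lost.
No further crashes.

71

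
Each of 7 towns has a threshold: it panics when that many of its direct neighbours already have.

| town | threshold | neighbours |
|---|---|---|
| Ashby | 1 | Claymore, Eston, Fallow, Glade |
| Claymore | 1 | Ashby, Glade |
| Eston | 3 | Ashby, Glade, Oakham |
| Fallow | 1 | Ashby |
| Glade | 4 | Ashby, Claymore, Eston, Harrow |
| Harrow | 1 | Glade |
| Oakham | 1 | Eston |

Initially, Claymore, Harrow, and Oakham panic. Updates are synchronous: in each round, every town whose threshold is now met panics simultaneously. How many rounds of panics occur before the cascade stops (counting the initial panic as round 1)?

3

Round 1 — Claymore, Harrow, Oakham panic (initial).
Round 2 — checking thresholds:
  Ashby: 1 of 4 neighbours ≥ 1, panics.
  Eston: 1 of 3 neighbours < 3, below threshold.
  Glade: 2 of 4 neighbours < 4, below threshold.
Round 3 — checking thresholds:
  Eston: 2 of 3 neighbours < 3, below threshold.
  Fallow: 1 of 1 neighbours ≥ 1, panics.
  Glade: 3 of 4 neighbours < 4, below threshold.
Round 4 — no new panics; cascade stops.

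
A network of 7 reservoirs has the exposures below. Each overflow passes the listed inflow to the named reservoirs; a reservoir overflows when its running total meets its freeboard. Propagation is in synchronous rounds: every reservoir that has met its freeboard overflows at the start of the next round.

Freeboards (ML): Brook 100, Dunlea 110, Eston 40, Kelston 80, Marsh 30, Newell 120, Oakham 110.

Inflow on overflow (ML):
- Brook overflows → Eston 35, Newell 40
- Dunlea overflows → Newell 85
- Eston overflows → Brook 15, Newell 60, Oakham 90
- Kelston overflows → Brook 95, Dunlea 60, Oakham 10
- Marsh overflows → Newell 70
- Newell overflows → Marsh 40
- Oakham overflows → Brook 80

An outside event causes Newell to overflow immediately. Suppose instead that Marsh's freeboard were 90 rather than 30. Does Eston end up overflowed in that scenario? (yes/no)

no

With Marsh's freeboard at 90:
Round 1 — Newell overflows (initial).
  Marsh: +40 → 40 < 90
No further overflows.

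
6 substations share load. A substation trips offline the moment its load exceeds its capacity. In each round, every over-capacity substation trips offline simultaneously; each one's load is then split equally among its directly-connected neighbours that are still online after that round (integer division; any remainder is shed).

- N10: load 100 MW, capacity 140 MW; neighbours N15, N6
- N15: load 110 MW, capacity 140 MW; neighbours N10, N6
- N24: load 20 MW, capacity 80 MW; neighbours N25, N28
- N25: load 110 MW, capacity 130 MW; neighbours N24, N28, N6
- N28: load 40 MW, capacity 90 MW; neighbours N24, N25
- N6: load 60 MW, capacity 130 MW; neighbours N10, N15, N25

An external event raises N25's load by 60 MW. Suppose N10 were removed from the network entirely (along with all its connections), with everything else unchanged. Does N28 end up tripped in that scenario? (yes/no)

yes

With N10 removed:
Round 1 — N25 at 170 > 130. N25 trips offline.
  N25 sheds 170 MW to N24, N28, N6: 56 each (2 lost).
    N24: 20+56 = 76 ≤ 80
    N28: 40+56 = 96 > 90
    N6: 60+56 = 116 ≤ 130
Round 2 — N28 trips offline.
  N28 sheds 96 MW to N24: 96 each.
    N24: 76+96 = 172 > 80
Round 3 — N24 trips offline.
  N24 sheds 172 MW: no online neighbours, lost.
No further trips.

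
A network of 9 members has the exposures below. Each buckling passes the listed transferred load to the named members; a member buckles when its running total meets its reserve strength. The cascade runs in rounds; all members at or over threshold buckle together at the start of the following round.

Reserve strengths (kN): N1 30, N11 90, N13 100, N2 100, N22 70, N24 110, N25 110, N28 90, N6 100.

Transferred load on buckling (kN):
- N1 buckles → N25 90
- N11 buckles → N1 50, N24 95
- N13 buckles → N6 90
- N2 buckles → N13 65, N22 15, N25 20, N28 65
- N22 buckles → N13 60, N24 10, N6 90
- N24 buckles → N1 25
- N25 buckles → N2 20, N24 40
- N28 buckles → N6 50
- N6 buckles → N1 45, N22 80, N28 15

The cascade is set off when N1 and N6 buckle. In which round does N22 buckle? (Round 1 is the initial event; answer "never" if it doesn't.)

Round 1 — N1, N6 buckle (initial).
  N22: +80 → 80 ≥ 70
  N25: +90 → 90 < 110
  N28: +15 → 15 < 90
Round 2 — N22 buckles.
  N13: +60 → 60 < 100
  N24: +10 → 10 < 110
No further bucklings.

2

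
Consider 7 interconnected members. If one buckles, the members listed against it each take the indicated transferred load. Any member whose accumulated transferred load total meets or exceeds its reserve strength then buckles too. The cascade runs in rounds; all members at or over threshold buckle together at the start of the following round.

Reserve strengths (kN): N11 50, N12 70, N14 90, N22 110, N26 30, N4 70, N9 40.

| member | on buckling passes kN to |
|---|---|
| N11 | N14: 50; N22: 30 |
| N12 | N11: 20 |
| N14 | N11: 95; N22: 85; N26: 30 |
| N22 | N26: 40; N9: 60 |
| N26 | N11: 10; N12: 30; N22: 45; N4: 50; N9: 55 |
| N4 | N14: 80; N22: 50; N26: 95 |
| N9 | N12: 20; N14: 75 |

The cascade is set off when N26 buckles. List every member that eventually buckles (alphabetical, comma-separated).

Round 1 — N26 buckles (initial).
  N11: +10 → 10 < 50
  N12: +30 → 30 < 70
  N22: +45 → 45 < 110
  N4: +50 → 50 < 70
  N9: +55 → 55 ≥ 40
Round 2 — N9 buckles.
  N12: +20 → 50 < 70
  N14: +75 → 75 < 90
No further bucklings.

N26, N9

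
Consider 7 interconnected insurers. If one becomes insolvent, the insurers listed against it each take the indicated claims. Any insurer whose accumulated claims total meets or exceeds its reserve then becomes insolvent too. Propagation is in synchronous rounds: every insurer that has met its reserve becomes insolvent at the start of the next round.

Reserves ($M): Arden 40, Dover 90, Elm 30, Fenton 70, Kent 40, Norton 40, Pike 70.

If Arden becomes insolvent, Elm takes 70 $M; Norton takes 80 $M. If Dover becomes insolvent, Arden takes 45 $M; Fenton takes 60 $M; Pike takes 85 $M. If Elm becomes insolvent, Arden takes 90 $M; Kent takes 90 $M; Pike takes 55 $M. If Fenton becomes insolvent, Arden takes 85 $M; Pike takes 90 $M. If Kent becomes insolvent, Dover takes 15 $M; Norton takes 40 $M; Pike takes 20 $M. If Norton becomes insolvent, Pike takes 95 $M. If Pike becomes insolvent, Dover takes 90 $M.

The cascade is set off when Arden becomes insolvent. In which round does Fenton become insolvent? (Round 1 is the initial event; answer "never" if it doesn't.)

Round 1 — Arden becomes insolvent (initial).
  Elm: +70 → 70 ≥ 30
  Norton: +80 → 80 ≥ 40
Round 2 — Elm, Norton become insolvent.
  Kent: +90 → 90 ≥ 40
  Pike: +55+95 → 150 ≥ 70
Round 3 — Kent, Pike become insolvent.
  Dover: +15+90 → 105 ≥ 90
Round 4 — Dover becomes insolvent.
  Fenton: +60 → 60 < 70
No further insolvencies.

never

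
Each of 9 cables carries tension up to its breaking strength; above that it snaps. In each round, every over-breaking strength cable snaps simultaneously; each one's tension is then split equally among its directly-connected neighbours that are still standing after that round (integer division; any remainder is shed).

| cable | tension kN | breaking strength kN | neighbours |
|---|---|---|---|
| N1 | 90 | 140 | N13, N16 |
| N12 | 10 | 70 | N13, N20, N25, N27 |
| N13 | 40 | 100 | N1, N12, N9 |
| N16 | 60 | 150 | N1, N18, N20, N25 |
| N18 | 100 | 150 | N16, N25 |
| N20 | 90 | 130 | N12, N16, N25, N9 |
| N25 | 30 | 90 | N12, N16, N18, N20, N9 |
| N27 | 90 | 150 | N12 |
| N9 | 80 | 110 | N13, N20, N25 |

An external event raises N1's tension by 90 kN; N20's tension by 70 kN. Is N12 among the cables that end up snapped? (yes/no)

yes

Round 1 — N1 at 180 > 140; N20 at 160 > 130. N1, N20 snap.
  N1 sheds 180 kN to N13, N16: 90 each.
    N13: 40+90 = 130 > 100
    N16: 60+90 = 150 ≤ 150
  N20 sheds 160 kN to N12, N16, N25, N9: 40 each.
    N12: 10+40 = 50 ≤ 70
    N16: 150+40 = 190 > 150
    N25: 30+40 = 70 ≤ 90
    N9: 80+40 = 120 > 110
Round 2 — N13, N16, N9 snap.
  N13 sheds 130 kN to N12: 130 each.
    N12: 50+130 = 180 > 70
  N16 sheds 190 kN to N18, N25: 95 each.
    N18: 100+95 = 195 > 150
    N25: 70+95 = 165 > 90
  N9 sheds 120 kN to N25: 120 each.
    N25: 165+120 = 285 > 90
Round 3 — N12, N18, N25 snap.
  N12 sheds 180 kN to N27: 180 each.
    N27: 90+180 = 270 > 150
  N18 sheds 195 kN: no online neighbours, lost.
  N25 sheds 285 kN: no online neighbours, lost.
Round 4 — N27 snaps.
  N27 sheds 270 kN: no online neighbours, lost.
No further breaks.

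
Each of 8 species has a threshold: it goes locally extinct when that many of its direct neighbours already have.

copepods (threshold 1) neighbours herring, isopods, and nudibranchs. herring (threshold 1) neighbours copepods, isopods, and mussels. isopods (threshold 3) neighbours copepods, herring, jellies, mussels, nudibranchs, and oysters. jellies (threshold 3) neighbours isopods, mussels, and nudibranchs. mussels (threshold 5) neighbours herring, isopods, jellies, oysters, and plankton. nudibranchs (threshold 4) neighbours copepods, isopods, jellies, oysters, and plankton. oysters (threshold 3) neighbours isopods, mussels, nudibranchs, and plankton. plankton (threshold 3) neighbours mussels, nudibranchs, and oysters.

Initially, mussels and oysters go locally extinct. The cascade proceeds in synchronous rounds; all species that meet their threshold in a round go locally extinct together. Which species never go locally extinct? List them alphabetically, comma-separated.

jellies, nudibranchs, plankton

Round 1 — mussels, oysters go locally extinct (initial).
Round 2 — checking thresholds:
  herring: 1 of 3 neighbours ≥ 1, goes locally extinct.
  isopods: 2 of 6 neighbours < 3, not yet.
  jellies: 1 of 3 neighbours < 3, not yet.
  nudibranchs: 1 of 5 neighbours < 4, not yet.
  plankton: 2 of 3 neighbours < 3, not yet.
Round 3 — checking thresholds:
  copepods: 1 of 3 neighbours ≥ 1, goes locally extinct.
  isopods: 3 of 6 neighbours ≥ 3, goes locally extinct.
  jellies: 1 of 3 neighbours < 3, not yet.
  nudibranchs: 1 of 5 neighbours < 4, not yet.
  plankton: 2 of 3 neighbours < 3, not yet.
Round 4 — no new extinctions; cascade stops.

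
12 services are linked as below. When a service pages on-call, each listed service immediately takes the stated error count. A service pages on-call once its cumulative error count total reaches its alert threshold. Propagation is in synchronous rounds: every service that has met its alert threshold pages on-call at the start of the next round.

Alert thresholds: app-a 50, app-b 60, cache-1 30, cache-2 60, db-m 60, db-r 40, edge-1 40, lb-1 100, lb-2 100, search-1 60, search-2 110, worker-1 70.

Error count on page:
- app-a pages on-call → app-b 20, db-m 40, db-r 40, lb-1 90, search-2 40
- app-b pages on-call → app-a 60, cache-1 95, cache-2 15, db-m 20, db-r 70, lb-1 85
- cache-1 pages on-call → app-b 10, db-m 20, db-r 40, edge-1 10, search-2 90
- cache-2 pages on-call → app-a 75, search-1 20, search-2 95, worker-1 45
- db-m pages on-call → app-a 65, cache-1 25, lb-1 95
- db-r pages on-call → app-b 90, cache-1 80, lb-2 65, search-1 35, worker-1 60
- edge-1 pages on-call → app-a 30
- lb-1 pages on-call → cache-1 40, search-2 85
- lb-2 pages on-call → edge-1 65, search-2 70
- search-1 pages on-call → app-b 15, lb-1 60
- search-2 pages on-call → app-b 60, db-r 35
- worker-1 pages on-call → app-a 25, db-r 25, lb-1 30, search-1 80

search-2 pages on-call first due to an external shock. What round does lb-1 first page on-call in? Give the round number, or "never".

Round 1 — search-2 pages on-call (initial).
  app-b: +60 → 60 ≥ 60
  db-r: +35 → 35 < 40
Round 2 — app-b pages on-call.
  app-a: +60 → 60 ≥ 50
  cache-1: +95 → 95 ≥ 30
  cache-2: +15 → 15 < 60
  db-m: +20 → 20 < 60
  db-r: +70 → 105 ≥ 40
  lb-1: +85 → 85 < 100
Round 3 — app-a, cache-1, db-r page on-call.
  db-m: +40+20 → 80 ≥ 60
  edge-1: +10 → 10 < 40
  lb-1: +90 → 175 ≥ 100
  lb-2: +65 → 65 < 100
  search-1: +35 → 35 < 60
  worker-1: +60 → 60 < 70
Round 4 — db-m, lb-1 page on-call.
No further pages.

4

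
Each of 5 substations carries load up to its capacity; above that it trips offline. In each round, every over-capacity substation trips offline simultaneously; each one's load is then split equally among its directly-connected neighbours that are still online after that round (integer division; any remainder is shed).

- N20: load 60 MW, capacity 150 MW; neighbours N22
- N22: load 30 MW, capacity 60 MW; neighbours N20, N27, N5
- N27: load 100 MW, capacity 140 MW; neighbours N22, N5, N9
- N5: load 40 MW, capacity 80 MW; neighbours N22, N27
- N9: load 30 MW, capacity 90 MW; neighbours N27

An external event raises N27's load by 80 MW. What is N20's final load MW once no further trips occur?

150

Round 1 — N27 at 180 > 140. N27 trips offline.
  N27 sheds 180 MW to N22, N5, N9: 60 each.
    N22: 30+60 = 90 > 60
    N5: 40+60 = 100 > 80
    N9: 30+60 = 90 ≤ 90
Round 2 — N22, N5 trip offline.
  N22 sheds 90 MW to N20: 90 each.
    N20: 60+90 = 150 ≤ 150
  N5 sheds 100 MW: no online neighbours, lost.
No further trips.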